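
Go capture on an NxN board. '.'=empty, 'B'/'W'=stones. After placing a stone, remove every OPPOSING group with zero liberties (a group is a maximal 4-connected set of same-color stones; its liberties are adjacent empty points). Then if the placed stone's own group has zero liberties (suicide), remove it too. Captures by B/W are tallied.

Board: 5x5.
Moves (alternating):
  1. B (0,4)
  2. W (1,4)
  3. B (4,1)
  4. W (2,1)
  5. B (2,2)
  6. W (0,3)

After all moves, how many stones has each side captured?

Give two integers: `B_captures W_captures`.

Answer: 0 1

Derivation:
Move 1: B@(0,4) -> caps B=0 W=0
Move 2: W@(1,4) -> caps B=0 W=0
Move 3: B@(4,1) -> caps B=0 W=0
Move 4: W@(2,1) -> caps B=0 W=0
Move 5: B@(2,2) -> caps B=0 W=0
Move 6: W@(0,3) -> caps B=0 W=1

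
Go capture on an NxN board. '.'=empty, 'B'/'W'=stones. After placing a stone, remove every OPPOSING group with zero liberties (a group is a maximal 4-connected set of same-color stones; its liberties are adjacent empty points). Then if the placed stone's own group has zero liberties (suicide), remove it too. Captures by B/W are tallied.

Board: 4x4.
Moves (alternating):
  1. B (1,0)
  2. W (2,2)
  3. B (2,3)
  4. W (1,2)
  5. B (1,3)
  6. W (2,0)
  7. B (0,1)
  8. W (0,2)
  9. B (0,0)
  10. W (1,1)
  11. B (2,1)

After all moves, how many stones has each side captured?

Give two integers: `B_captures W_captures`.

Move 1: B@(1,0) -> caps B=0 W=0
Move 2: W@(2,2) -> caps B=0 W=0
Move 3: B@(2,3) -> caps B=0 W=0
Move 4: W@(1,2) -> caps B=0 W=0
Move 5: B@(1,3) -> caps B=0 W=0
Move 6: W@(2,0) -> caps B=0 W=0
Move 7: B@(0,1) -> caps B=0 W=0
Move 8: W@(0,2) -> caps B=0 W=0
Move 9: B@(0,0) -> caps B=0 W=0
Move 10: W@(1,1) -> caps B=0 W=3
Move 11: B@(2,1) -> caps B=0 W=3

Answer: 0 3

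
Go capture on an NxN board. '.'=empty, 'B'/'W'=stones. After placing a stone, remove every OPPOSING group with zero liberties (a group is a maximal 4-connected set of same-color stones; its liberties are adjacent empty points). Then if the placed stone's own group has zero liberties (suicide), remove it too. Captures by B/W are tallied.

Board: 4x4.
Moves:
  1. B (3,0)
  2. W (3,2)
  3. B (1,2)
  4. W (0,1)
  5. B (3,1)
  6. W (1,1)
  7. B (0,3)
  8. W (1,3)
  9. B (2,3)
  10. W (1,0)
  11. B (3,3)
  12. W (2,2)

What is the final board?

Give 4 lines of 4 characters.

Answer: .W.B
WWB.
..WB
BBWB

Derivation:
Move 1: B@(3,0) -> caps B=0 W=0
Move 2: W@(3,2) -> caps B=0 W=0
Move 3: B@(1,2) -> caps B=0 W=0
Move 4: W@(0,1) -> caps B=0 W=0
Move 5: B@(3,1) -> caps B=0 W=0
Move 6: W@(1,1) -> caps B=0 W=0
Move 7: B@(0,3) -> caps B=0 W=0
Move 8: W@(1,3) -> caps B=0 W=0
Move 9: B@(2,3) -> caps B=1 W=0
Move 10: W@(1,0) -> caps B=1 W=0
Move 11: B@(3,3) -> caps B=1 W=0
Move 12: W@(2,2) -> caps B=1 W=0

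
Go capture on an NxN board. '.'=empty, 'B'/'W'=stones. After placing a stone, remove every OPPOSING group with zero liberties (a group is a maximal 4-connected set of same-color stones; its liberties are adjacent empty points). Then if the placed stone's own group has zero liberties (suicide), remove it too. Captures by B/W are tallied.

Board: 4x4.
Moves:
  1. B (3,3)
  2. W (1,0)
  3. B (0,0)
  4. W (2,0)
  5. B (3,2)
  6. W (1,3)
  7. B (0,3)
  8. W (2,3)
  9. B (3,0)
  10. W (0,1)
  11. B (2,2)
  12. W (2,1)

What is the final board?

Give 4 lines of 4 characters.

Move 1: B@(3,3) -> caps B=0 W=0
Move 2: W@(1,0) -> caps B=0 W=0
Move 3: B@(0,0) -> caps B=0 W=0
Move 4: W@(2,0) -> caps B=0 W=0
Move 5: B@(3,2) -> caps B=0 W=0
Move 6: W@(1,3) -> caps B=0 W=0
Move 7: B@(0,3) -> caps B=0 W=0
Move 8: W@(2,3) -> caps B=0 W=0
Move 9: B@(3,0) -> caps B=0 W=0
Move 10: W@(0,1) -> caps B=0 W=1
Move 11: B@(2,2) -> caps B=0 W=1
Move 12: W@(2,1) -> caps B=0 W=1

Answer: .W.B
W..W
WWBW
B.BB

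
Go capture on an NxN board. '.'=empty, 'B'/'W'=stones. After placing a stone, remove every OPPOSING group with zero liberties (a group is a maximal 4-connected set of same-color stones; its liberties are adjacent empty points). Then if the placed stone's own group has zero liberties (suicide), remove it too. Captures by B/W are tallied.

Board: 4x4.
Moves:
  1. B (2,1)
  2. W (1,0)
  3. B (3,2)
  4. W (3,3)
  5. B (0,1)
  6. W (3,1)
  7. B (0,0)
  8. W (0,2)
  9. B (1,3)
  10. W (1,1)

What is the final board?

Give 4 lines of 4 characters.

Answer: ..W.
WW.B
.B..
.WBW

Derivation:
Move 1: B@(2,1) -> caps B=0 W=0
Move 2: W@(1,0) -> caps B=0 W=0
Move 3: B@(3,2) -> caps B=0 W=0
Move 4: W@(3,3) -> caps B=0 W=0
Move 5: B@(0,1) -> caps B=0 W=0
Move 6: W@(3,1) -> caps B=0 W=0
Move 7: B@(0,0) -> caps B=0 W=0
Move 8: W@(0,2) -> caps B=0 W=0
Move 9: B@(1,3) -> caps B=0 W=0
Move 10: W@(1,1) -> caps B=0 W=2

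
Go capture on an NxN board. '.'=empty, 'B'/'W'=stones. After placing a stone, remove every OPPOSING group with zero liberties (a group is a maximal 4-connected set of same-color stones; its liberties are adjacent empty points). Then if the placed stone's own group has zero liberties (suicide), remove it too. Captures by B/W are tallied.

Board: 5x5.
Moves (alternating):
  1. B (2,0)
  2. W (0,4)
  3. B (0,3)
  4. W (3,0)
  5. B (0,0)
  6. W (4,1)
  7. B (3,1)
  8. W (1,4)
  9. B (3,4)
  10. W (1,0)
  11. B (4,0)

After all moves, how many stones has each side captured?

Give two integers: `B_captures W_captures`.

Answer: 1 0

Derivation:
Move 1: B@(2,0) -> caps B=0 W=0
Move 2: W@(0,4) -> caps B=0 W=0
Move 3: B@(0,3) -> caps B=0 W=0
Move 4: W@(3,0) -> caps B=0 W=0
Move 5: B@(0,0) -> caps B=0 W=0
Move 6: W@(4,1) -> caps B=0 W=0
Move 7: B@(3,1) -> caps B=0 W=0
Move 8: W@(1,4) -> caps B=0 W=0
Move 9: B@(3,4) -> caps B=0 W=0
Move 10: W@(1,0) -> caps B=0 W=0
Move 11: B@(4,0) -> caps B=1 W=0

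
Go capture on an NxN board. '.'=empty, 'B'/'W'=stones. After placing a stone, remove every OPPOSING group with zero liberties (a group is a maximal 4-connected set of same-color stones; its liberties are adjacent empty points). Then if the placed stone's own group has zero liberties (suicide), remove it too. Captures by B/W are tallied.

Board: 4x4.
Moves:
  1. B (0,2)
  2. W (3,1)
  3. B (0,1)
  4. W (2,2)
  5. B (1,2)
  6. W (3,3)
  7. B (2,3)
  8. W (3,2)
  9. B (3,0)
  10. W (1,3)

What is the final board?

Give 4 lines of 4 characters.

Answer: .BB.
..BW
..W.
BWWW

Derivation:
Move 1: B@(0,2) -> caps B=0 W=0
Move 2: W@(3,1) -> caps B=0 W=0
Move 3: B@(0,1) -> caps B=0 W=0
Move 4: W@(2,2) -> caps B=0 W=0
Move 5: B@(1,2) -> caps B=0 W=0
Move 6: W@(3,3) -> caps B=0 W=0
Move 7: B@(2,3) -> caps B=0 W=0
Move 8: W@(3,2) -> caps B=0 W=0
Move 9: B@(3,0) -> caps B=0 W=0
Move 10: W@(1,3) -> caps B=0 W=1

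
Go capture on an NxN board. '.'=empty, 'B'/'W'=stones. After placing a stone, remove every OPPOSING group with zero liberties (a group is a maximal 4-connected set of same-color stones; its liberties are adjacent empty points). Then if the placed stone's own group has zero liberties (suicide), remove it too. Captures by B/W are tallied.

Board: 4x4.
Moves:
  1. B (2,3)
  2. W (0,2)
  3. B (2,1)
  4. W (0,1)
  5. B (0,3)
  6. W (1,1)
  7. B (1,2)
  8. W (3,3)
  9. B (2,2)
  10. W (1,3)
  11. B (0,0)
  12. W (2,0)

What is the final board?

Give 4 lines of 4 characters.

Move 1: B@(2,3) -> caps B=0 W=0
Move 2: W@(0,2) -> caps B=0 W=0
Move 3: B@(2,1) -> caps B=0 W=0
Move 4: W@(0,1) -> caps B=0 W=0
Move 5: B@(0,3) -> caps B=0 W=0
Move 6: W@(1,1) -> caps B=0 W=0
Move 7: B@(1,2) -> caps B=0 W=0
Move 8: W@(3,3) -> caps B=0 W=0
Move 9: B@(2,2) -> caps B=0 W=0
Move 10: W@(1,3) -> caps B=0 W=1
Move 11: B@(0,0) -> caps B=0 W=1
Move 12: W@(2,0) -> caps B=0 W=1

Answer: BWW.
.WBW
WBBB
...W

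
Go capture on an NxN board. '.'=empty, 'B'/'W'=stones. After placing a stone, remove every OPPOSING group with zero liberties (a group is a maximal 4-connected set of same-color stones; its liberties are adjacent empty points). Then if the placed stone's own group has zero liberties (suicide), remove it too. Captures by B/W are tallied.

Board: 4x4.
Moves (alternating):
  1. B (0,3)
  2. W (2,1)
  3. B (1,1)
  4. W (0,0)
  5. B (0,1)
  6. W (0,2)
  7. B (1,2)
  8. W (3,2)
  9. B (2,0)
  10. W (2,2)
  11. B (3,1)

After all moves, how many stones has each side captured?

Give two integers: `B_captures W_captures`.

Answer: 1 0

Derivation:
Move 1: B@(0,3) -> caps B=0 W=0
Move 2: W@(2,1) -> caps B=0 W=0
Move 3: B@(1,1) -> caps B=0 W=0
Move 4: W@(0,0) -> caps B=0 W=0
Move 5: B@(0,1) -> caps B=0 W=0
Move 6: W@(0,2) -> caps B=0 W=0
Move 7: B@(1,2) -> caps B=1 W=0
Move 8: W@(3,2) -> caps B=1 W=0
Move 9: B@(2,0) -> caps B=1 W=0
Move 10: W@(2,2) -> caps B=1 W=0
Move 11: B@(3,1) -> caps B=1 W=0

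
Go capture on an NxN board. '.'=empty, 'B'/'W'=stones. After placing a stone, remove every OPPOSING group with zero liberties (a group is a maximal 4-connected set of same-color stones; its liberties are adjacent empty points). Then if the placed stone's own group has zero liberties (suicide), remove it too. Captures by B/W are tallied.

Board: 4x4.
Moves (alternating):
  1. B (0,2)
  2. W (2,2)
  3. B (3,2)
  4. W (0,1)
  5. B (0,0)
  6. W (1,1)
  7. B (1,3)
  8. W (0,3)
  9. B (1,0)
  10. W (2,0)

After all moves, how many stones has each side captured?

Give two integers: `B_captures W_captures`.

Answer: 0 2

Derivation:
Move 1: B@(0,2) -> caps B=0 W=0
Move 2: W@(2,2) -> caps B=0 W=0
Move 3: B@(3,2) -> caps B=0 W=0
Move 4: W@(0,1) -> caps B=0 W=0
Move 5: B@(0,0) -> caps B=0 W=0
Move 6: W@(1,1) -> caps B=0 W=0
Move 7: B@(1,3) -> caps B=0 W=0
Move 8: W@(0,3) -> caps B=0 W=0
Move 9: B@(1,0) -> caps B=0 W=0
Move 10: W@(2,0) -> caps B=0 W=2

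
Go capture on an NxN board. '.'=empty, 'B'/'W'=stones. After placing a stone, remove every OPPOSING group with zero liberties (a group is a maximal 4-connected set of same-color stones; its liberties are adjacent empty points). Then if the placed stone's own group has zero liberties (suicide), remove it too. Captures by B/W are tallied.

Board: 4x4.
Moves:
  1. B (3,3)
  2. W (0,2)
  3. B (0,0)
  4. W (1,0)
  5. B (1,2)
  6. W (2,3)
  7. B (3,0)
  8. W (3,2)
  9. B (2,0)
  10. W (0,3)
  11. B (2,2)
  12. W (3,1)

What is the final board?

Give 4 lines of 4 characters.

Answer: B.WW
W.B.
B.BW
BWW.

Derivation:
Move 1: B@(3,3) -> caps B=0 W=0
Move 2: W@(0,2) -> caps B=0 W=0
Move 3: B@(0,0) -> caps B=0 W=0
Move 4: W@(1,0) -> caps B=0 W=0
Move 5: B@(1,2) -> caps B=0 W=0
Move 6: W@(2,3) -> caps B=0 W=0
Move 7: B@(3,0) -> caps B=0 W=0
Move 8: W@(3,2) -> caps B=0 W=1
Move 9: B@(2,0) -> caps B=0 W=1
Move 10: W@(0,3) -> caps B=0 W=1
Move 11: B@(2,2) -> caps B=0 W=1
Move 12: W@(3,1) -> caps B=0 W=1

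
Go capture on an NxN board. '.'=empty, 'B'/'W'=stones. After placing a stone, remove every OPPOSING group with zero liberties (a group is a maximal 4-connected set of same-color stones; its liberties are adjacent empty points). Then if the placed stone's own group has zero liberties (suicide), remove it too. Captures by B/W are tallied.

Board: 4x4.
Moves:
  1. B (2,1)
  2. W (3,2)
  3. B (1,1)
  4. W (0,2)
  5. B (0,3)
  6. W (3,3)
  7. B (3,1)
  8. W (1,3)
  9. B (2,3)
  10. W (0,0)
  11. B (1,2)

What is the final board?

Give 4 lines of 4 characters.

Answer: W.W.
.BBW
.B.B
.BWW

Derivation:
Move 1: B@(2,1) -> caps B=0 W=0
Move 2: W@(3,2) -> caps B=0 W=0
Move 3: B@(1,1) -> caps B=0 W=0
Move 4: W@(0,2) -> caps B=0 W=0
Move 5: B@(0,3) -> caps B=0 W=0
Move 6: W@(3,3) -> caps B=0 W=0
Move 7: B@(3,1) -> caps B=0 W=0
Move 8: W@(1,3) -> caps B=0 W=1
Move 9: B@(2,3) -> caps B=0 W=1
Move 10: W@(0,0) -> caps B=0 W=1
Move 11: B@(1,2) -> caps B=0 W=1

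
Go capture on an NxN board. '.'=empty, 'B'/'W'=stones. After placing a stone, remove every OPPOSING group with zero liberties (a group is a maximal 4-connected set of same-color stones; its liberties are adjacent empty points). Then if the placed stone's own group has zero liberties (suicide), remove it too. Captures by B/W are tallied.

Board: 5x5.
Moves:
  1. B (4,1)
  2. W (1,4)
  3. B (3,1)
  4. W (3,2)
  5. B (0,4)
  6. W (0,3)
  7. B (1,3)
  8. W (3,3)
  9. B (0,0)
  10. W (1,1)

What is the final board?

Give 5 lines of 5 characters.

Move 1: B@(4,1) -> caps B=0 W=0
Move 2: W@(1,4) -> caps B=0 W=0
Move 3: B@(3,1) -> caps B=0 W=0
Move 4: W@(3,2) -> caps B=0 W=0
Move 5: B@(0,4) -> caps B=0 W=0
Move 6: W@(0,3) -> caps B=0 W=1
Move 7: B@(1,3) -> caps B=0 W=1
Move 8: W@(3,3) -> caps B=0 W=1
Move 9: B@(0,0) -> caps B=0 W=1
Move 10: W@(1,1) -> caps B=0 W=1

Answer: B..W.
.W.BW
.....
.BWW.
.B...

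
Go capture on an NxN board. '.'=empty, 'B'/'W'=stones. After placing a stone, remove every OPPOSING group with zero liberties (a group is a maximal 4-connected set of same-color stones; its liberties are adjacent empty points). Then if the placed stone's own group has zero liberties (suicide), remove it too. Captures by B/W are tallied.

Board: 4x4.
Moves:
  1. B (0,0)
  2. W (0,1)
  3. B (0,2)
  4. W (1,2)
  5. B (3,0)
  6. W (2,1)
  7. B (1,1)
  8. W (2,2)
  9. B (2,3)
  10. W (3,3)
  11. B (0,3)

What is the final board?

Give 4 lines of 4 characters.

Move 1: B@(0,0) -> caps B=0 W=0
Move 2: W@(0,1) -> caps B=0 W=0
Move 3: B@(0,2) -> caps B=0 W=0
Move 4: W@(1,2) -> caps B=0 W=0
Move 5: B@(3,0) -> caps B=0 W=0
Move 6: W@(2,1) -> caps B=0 W=0
Move 7: B@(1,1) -> caps B=1 W=0
Move 8: W@(2,2) -> caps B=1 W=0
Move 9: B@(2,3) -> caps B=1 W=0
Move 10: W@(3,3) -> caps B=1 W=0
Move 11: B@(0,3) -> caps B=1 W=0

Answer: B.BB
.BW.
.WWB
B..W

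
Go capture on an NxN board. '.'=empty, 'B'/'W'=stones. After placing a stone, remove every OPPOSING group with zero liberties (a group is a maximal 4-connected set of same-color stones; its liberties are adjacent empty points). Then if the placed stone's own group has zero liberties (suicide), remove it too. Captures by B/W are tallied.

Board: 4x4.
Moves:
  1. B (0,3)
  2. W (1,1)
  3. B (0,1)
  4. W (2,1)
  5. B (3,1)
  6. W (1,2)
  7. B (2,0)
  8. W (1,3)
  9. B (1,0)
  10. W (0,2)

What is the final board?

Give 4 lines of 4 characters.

Answer: .BW.
BWWW
BW..
.B..

Derivation:
Move 1: B@(0,3) -> caps B=0 W=0
Move 2: W@(1,1) -> caps B=0 W=0
Move 3: B@(0,1) -> caps B=0 W=0
Move 4: W@(2,1) -> caps B=0 W=0
Move 5: B@(3,1) -> caps B=0 W=0
Move 6: W@(1,2) -> caps B=0 W=0
Move 7: B@(2,0) -> caps B=0 W=0
Move 8: W@(1,3) -> caps B=0 W=0
Move 9: B@(1,0) -> caps B=0 W=0
Move 10: W@(0,2) -> caps B=0 W=1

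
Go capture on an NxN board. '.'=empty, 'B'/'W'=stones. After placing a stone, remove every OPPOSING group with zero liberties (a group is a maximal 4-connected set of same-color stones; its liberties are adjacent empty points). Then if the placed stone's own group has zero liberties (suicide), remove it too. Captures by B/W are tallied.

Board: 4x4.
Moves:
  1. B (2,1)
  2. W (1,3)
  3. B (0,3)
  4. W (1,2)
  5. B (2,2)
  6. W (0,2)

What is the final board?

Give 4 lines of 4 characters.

Move 1: B@(2,1) -> caps B=0 W=0
Move 2: W@(1,3) -> caps B=0 W=0
Move 3: B@(0,3) -> caps B=0 W=0
Move 4: W@(1,2) -> caps B=0 W=0
Move 5: B@(2,2) -> caps B=0 W=0
Move 6: W@(0,2) -> caps B=0 W=1

Answer: ..W.
..WW
.BB.
....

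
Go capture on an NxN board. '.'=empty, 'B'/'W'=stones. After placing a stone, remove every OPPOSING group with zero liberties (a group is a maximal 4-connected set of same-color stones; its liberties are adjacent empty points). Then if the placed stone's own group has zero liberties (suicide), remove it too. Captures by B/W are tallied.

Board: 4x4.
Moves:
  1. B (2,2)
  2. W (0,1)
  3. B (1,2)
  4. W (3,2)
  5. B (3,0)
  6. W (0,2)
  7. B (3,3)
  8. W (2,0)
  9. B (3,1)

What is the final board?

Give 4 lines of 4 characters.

Answer: .WW.
..B.
W.B.
BB.B

Derivation:
Move 1: B@(2,2) -> caps B=0 W=0
Move 2: W@(0,1) -> caps B=0 W=0
Move 3: B@(1,2) -> caps B=0 W=0
Move 4: W@(3,2) -> caps B=0 W=0
Move 5: B@(3,0) -> caps B=0 W=0
Move 6: W@(0,2) -> caps B=0 W=0
Move 7: B@(3,3) -> caps B=0 W=0
Move 8: W@(2,0) -> caps B=0 W=0
Move 9: B@(3,1) -> caps B=1 W=0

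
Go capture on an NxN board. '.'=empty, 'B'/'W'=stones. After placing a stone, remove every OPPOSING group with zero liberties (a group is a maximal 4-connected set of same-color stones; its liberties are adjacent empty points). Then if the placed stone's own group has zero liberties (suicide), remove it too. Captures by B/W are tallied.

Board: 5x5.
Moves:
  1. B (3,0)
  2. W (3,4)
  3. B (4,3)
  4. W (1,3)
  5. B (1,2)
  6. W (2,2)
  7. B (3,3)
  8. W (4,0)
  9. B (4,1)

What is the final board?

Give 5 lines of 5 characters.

Answer: .....
..BW.
..W..
B..BW
.B.B.

Derivation:
Move 1: B@(3,0) -> caps B=0 W=0
Move 2: W@(3,4) -> caps B=0 W=0
Move 3: B@(4,3) -> caps B=0 W=0
Move 4: W@(1,3) -> caps B=0 W=0
Move 5: B@(1,2) -> caps B=0 W=0
Move 6: W@(2,2) -> caps B=0 W=0
Move 7: B@(3,3) -> caps B=0 W=0
Move 8: W@(4,0) -> caps B=0 W=0
Move 9: B@(4,1) -> caps B=1 W=0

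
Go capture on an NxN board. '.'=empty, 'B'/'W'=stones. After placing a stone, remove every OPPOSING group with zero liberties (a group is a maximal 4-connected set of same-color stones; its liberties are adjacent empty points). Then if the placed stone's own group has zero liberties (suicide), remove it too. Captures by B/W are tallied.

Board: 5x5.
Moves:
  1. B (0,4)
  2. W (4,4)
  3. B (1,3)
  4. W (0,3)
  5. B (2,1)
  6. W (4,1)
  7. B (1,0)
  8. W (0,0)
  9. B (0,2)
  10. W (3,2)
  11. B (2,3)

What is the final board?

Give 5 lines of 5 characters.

Move 1: B@(0,4) -> caps B=0 W=0
Move 2: W@(4,4) -> caps B=0 W=0
Move 3: B@(1,3) -> caps B=0 W=0
Move 4: W@(0,3) -> caps B=0 W=0
Move 5: B@(2,1) -> caps B=0 W=0
Move 6: W@(4,1) -> caps B=0 W=0
Move 7: B@(1,0) -> caps B=0 W=0
Move 8: W@(0,0) -> caps B=0 W=0
Move 9: B@(0,2) -> caps B=1 W=0
Move 10: W@(3,2) -> caps B=1 W=0
Move 11: B@(2,3) -> caps B=1 W=0

Answer: W.B.B
B..B.
.B.B.
..W..
.W..W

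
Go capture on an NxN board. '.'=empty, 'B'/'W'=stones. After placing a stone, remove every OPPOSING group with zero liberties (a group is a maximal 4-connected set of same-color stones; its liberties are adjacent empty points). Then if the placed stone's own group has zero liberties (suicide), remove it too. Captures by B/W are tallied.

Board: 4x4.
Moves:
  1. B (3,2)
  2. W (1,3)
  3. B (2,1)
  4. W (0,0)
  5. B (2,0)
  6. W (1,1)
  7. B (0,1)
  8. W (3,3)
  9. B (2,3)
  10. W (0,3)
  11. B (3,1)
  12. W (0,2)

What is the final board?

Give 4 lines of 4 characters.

Answer: W.WW
.W.W
BB.B
.BB.

Derivation:
Move 1: B@(3,2) -> caps B=0 W=0
Move 2: W@(1,3) -> caps B=0 W=0
Move 3: B@(2,1) -> caps B=0 W=0
Move 4: W@(0,0) -> caps B=0 W=0
Move 5: B@(2,0) -> caps B=0 W=0
Move 6: W@(1,1) -> caps B=0 W=0
Move 7: B@(0,1) -> caps B=0 W=0
Move 8: W@(3,3) -> caps B=0 W=0
Move 9: B@(2,3) -> caps B=1 W=0
Move 10: W@(0,3) -> caps B=1 W=0
Move 11: B@(3,1) -> caps B=1 W=0
Move 12: W@(0,2) -> caps B=1 W=1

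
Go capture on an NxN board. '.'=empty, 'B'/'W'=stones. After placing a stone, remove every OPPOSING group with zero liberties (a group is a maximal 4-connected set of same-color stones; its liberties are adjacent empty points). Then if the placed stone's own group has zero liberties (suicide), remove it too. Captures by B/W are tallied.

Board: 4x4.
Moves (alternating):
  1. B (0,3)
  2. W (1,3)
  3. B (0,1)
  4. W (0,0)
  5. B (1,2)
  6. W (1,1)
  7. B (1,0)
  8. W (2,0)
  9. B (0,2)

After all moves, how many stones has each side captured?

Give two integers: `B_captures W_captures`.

Move 1: B@(0,3) -> caps B=0 W=0
Move 2: W@(1,3) -> caps B=0 W=0
Move 3: B@(0,1) -> caps B=0 W=0
Move 4: W@(0,0) -> caps B=0 W=0
Move 5: B@(1,2) -> caps B=0 W=0
Move 6: W@(1,1) -> caps B=0 W=0
Move 7: B@(1,0) -> caps B=1 W=0
Move 8: W@(2,0) -> caps B=1 W=0
Move 9: B@(0,2) -> caps B=1 W=0

Answer: 1 0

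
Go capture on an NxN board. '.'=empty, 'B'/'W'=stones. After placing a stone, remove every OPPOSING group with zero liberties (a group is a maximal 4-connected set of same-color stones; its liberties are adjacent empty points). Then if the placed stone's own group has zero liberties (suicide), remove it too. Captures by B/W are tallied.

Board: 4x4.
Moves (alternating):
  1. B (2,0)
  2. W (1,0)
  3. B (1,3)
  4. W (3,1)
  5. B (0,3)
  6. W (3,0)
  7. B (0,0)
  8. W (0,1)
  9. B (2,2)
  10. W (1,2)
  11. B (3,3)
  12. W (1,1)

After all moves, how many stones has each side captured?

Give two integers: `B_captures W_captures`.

Answer: 0 1

Derivation:
Move 1: B@(2,0) -> caps B=0 W=0
Move 2: W@(1,0) -> caps B=0 W=0
Move 3: B@(1,3) -> caps B=0 W=0
Move 4: W@(3,1) -> caps B=0 W=0
Move 5: B@(0,3) -> caps B=0 W=0
Move 6: W@(3,0) -> caps B=0 W=0
Move 7: B@(0,0) -> caps B=0 W=0
Move 8: W@(0,1) -> caps B=0 W=1
Move 9: B@(2,2) -> caps B=0 W=1
Move 10: W@(1,2) -> caps B=0 W=1
Move 11: B@(3,3) -> caps B=0 W=1
Move 12: W@(1,1) -> caps B=0 W=1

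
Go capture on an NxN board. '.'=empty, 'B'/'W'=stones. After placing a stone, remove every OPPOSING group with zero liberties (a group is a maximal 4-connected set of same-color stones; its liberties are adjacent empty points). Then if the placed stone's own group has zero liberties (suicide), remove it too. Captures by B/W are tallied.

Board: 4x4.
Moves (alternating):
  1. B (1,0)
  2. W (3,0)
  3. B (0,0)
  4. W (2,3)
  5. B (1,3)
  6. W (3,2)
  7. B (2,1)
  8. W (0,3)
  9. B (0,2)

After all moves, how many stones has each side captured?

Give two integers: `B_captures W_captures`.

Answer: 1 0

Derivation:
Move 1: B@(1,0) -> caps B=0 W=0
Move 2: W@(3,0) -> caps B=0 W=0
Move 3: B@(0,0) -> caps B=0 W=0
Move 4: W@(2,3) -> caps B=0 W=0
Move 5: B@(1,3) -> caps B=0 W=0
Move 6: W@(3,2) -> caps B=0 W=0
Move 7: B@(2,1) -> caps B=0 W=0
Move 8: W@(0,3) -> caps B=0 W=0
Move 9: B@(0,2) -> caps B=1 W=0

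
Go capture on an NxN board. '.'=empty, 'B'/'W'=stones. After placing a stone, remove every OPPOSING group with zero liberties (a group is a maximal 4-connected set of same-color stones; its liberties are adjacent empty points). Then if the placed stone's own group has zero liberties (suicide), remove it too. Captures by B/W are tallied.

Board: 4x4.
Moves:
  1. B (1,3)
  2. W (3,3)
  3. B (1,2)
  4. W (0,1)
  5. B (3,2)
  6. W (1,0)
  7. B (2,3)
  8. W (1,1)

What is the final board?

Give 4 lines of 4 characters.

Answer: .W..
WWBB
...B
..B.

Derivation:
Move 1: B@(1,3) -> caps B=0 W=0
Move 2: W@(3,3) -> caps B=0 W=0
Move 3: B@(1,2) -> caps B=0 W=0
Move 4: W@(0,1) -> caps B=0 W=0
Move 5: B@(3,2) -> caps B=0 W=0
Move 6: W@(1,0) -> caps B=0 W=0
Move 7: B@(2,3) -> caps B=1 W=0
Move 8: W@(1,1) -> caps B=1 W=0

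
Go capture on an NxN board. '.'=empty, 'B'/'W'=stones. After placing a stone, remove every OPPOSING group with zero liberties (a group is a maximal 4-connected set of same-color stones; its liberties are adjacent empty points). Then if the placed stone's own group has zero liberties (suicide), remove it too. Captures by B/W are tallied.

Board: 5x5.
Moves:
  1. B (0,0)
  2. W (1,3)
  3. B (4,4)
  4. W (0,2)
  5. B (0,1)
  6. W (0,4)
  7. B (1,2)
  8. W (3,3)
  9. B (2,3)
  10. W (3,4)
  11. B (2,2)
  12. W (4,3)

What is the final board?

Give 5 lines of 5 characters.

Answer: BBW.W
..BW.
..BB.
...WW
...W.

Derivation:
Move 1: B@(0,0) -> caps B=0 W=0
Move 2: W@(1,3) -> caps B=0 W=0
Move 3: B@(4,4) -> caps B=0 W=0
Move 4: W@(0,2) -> caps B=0 W=0
Move 5: B@(0,1) -> caps B=0 W=0
Move 6: W@(0,4) -> caps B=0 W=0
Move 7: B@(1,2) -> caps B=0 W=0
Move 8: W@(3,3) -> caps B=0 W=0
Move 9: B@(2,3) -> caps B=0 W=0
Move 10: W@(3,4) -> caps B=0 W=0
Move 11: B@(2,2) -> caps B=0 W=0
Move 12: W@(4,3) -> caps B=0 W=1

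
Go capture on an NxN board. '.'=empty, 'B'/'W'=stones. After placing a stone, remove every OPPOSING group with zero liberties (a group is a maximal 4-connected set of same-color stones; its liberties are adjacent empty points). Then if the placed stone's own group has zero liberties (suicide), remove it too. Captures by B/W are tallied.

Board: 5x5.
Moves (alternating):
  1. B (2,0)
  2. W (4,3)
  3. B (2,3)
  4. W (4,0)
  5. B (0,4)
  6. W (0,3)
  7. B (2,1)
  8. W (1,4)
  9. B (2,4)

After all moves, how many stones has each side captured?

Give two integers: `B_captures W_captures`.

Move 1: B@(2,0) -> caps B=0 W=0
Move 2: W@(4,3) -> caps B=0 W=0
Move 3: B@(2,3) -> caps B=0 W=0
Move 4: W@(4,0) -> caps B=0 W=0
Move 5: B@(0,4) -> caps B=0 W=0
Move 6: W@(0,3) -> caps B=0 W=0
Move 7: B@(2,1) -> caps B=0 W=0
Move 8: W@(1,4) -> caps B=0 W=1
Move 9: B@(2,4) -> caps B=0 W=1

Answer: 0 1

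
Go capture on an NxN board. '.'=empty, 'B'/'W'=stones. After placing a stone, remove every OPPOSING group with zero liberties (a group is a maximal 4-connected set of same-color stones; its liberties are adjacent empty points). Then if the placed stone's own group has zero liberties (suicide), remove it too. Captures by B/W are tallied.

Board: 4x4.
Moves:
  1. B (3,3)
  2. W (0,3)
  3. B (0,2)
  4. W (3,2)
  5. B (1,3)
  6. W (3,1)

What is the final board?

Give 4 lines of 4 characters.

Answer: ..B.
...B
....
.WWB

Derivation:
Move 1: B@(3,3) -> caps B=0 W=0
Move 2: W@(0,3) -> caps B=0 W=0
Move 3: B@(0,2) -> caps B=0 W=0
Move 4: W@(3,2) -> caps B=0 W=0
Move 5: B@(1,3) -> caps B=1 W=0
Move 6: W@(3,1) -> caps B=1 W=0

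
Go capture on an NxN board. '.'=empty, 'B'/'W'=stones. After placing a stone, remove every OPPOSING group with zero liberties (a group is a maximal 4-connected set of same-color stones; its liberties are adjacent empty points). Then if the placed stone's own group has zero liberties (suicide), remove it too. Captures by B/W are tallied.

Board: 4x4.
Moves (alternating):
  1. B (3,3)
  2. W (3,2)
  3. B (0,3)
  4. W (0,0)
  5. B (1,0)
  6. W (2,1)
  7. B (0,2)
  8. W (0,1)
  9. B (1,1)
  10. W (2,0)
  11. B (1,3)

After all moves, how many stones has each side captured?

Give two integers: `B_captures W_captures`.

Move 1: B@(3,3) -> caps B=0 W=0
Move 2: W@(3,2) -> caps B=0 W=0
Move 3: B@(0,3) -> caps B=0 W=0
Move 4: W@(0,0) -> caps B=0 W=0
Move 5: B@(1,0) -> caps B=0 W=0
Move 6: W@(2,1) -> caps B=0 W=0
Move 7: B@(0,2) -> caps B=0 W=0
Move 8: W@(0,1) -> caps B=0 W=0
Move 9: B@(1,1) -> caps B=2 W=0
Move 10: W@(2,0) -> caps B=2 W=0
Move 11: B@(1,3) -> caps B=2 W=0

Answer: 2 0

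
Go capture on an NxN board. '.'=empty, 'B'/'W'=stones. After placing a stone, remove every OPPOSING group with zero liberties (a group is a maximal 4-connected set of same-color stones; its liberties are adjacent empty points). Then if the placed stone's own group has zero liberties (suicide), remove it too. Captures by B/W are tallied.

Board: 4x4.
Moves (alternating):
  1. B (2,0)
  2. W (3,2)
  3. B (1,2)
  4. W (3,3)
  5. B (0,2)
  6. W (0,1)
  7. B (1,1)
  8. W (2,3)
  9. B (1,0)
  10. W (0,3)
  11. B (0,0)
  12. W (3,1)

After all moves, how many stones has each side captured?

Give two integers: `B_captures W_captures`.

Move 1: B@(2,0) -> caps B=0 W=0
Move 2: W@(3,2) -> caps B=0 W=0
Move 3: B@(1,2) -> caps B=0 W=0
Move 4: W@(3,3) -> caps B=0 W=0
Move 5: B@(0,2) -> caps B=0 W=0
Move 6: W@(0,1) -> caps B=0 W=0
Move 7: B@(1,1) -> caps B=0 W=0
Move 8: W@(2,3) -> caps B=0 W=0
Move 9: B@(1,0) -> caps B=0 W=0
Move 10: W@(0,3) -> caps B=0 W=0
Move 11: B@(0,0) -> caps B=1 W=0
Move 12: W@(3,1) -> caps B=1 W=0

Answer: 1 0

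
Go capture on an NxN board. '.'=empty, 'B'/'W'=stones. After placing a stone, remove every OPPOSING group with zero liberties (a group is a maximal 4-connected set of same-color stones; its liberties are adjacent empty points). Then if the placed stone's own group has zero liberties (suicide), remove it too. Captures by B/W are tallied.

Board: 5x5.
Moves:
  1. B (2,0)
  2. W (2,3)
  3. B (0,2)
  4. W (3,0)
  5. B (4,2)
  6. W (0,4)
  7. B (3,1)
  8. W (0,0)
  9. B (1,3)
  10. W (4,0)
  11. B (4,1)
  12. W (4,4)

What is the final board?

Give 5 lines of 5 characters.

Move 1: B@(2,0) -> caps B=0 W=0
Move 2: W@(2,3) -> caps B=0 W=0
Move 3: B@(0,2) -> caps B=0 W=0
Move 4: W@(3,0) -> caps B=0 W=0
Move 5: B@(4,2) -> caps B=0 W=0
Move 6: W@(0,4) -> caps B=0 W=0
Move 7: B@(3,1) -> caps B=0 W=0
Move 8: W@(0,0) -> caps B=0 W=0
Move 9: B@(1,3) -> caps B=0 W=0
Move 10: W@(4,0) -> caps B=0 W=0
Move 11: B@(4,1) -> caps B=2 W=0
Move 12: W@(4,4) -> caps B=2 W=0

Answer: W.B.W
...B.
B..W.
.B...
.BB.W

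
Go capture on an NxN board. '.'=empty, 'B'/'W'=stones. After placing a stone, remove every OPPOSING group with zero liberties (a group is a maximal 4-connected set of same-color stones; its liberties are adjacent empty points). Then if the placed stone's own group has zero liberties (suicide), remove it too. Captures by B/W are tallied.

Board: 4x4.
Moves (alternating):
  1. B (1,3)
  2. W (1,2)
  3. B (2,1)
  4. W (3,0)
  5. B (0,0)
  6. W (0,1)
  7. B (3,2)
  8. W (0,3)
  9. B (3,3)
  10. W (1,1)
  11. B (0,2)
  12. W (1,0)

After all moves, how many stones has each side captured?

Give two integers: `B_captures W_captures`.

Move 1: B@(1,3) -> caps B=0 W=0
Move 2: W@(1,2) -> caps B=0 W=0
Move 3: B@(2,1) -> caps B=0 W=0
Move 4: W@(3,0) -> caps B=0 W=0
Move 5: B@(0,0) -> caps B=0 W=0
Move 6: W@(0,1) -> caps B=0 W=0
Move 7: B@(3,2) -> caps B=0 W=0
Move 8: W@(0,3) -> caps B=0 W=0
Move 9: B@(3,3) -> caps B=0 W=0
Move 10: W@(1,1) -> caps B=0 W=0
Move 11: B@(0,2) -> caps B=1 W=0
Move 12: W@(1,0) -> caps B=1 W=1

Answer: 1 1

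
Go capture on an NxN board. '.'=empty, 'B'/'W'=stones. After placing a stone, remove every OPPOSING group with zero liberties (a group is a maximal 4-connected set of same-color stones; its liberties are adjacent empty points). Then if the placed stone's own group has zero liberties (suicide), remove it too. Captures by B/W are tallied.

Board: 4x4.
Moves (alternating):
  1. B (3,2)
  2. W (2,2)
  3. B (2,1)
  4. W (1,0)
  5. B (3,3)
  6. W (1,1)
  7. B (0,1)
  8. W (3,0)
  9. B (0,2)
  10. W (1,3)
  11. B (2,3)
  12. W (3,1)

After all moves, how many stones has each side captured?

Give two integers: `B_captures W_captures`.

Move 1: B@(3,2) -> caps B=0 W=0
Move 2: W@(2,2) -> caps B=0 W=0
Move 3: B@(2,1) -> caps B=0 W=0
Move 4: W@(1,0) -> caps B=0 W=0
Move 5: B@(3,3) -> caps B=0 W=0
Move 6: W@(1,1) -> caps B=0 W=0
Move 7: B@(0,1) -> caps B=0 W=0
Move 8: W@(3,0) -> caps B=0 W=0
Move 9: B@(0,2) -> caps B=0 W=0
Move 10: W@(1,3) -> caps B=0 W=0
Move 11: B@(2,3) -> caps B=0 W=0
Move 12: W@(3,1) -> caps B=0 W=3

Answer: 0 3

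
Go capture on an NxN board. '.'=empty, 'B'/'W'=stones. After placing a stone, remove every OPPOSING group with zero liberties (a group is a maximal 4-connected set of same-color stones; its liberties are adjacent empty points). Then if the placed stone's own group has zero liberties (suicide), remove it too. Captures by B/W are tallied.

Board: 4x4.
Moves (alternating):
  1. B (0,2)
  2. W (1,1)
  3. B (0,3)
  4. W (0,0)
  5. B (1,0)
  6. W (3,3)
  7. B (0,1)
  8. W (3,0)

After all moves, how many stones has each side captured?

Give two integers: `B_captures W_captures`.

Answer: 1 0

Derivation:
Move 1: B@(0,2) -> caps B=0 W=0
Move 2: W@(1,1) -> caps B=0 W=0
Move 3: B@(0,3) -> caps B=0 W=0
Move 4: W@(0,0) -> caps B=0 W=0
Move 5: B@(1,0) -> caps B=0 W=0
Move 6: W@(3,3) -> caps B=0 W=0
Move 7: B@(0,1) -> caps B=1 W=0
Move 8: W@(3,0) -> caps B=1 W=0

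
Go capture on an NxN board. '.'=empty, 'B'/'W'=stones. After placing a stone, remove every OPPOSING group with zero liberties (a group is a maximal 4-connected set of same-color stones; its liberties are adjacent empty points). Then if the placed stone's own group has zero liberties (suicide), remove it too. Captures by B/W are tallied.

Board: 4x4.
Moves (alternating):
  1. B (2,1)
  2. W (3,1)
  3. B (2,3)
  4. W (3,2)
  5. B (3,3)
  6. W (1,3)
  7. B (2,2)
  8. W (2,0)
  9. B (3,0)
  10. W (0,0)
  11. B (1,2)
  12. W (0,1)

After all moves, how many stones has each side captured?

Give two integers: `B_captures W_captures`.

Move 1: B@(2,1) -> caps B=0 W=0
Move 2: W@(3,1) -> caps B=0 W=0
Move 3: B@(2,3) -> caps B=0 W=0
Move 4: W@(3,2) -> caps B=0 W=0
Move 5: B@(3,3) -> caps B=0 W=0
Move 6: W@(1,3) -> caps B=0 W=0
Move 7: B@(2,2) -> caps B=0 W=0
Move 8: W@(2,0) -> caps B=0 W=0
Move 9: B@(3,0) -> caps B=2 W=0
Move 10: W@(0,0) -> caps B=2 W=0
Move 11: B@(1,2) -> caps B=2 W=0
Move 12: W@(0,1) -> caps B=2 W=0

Answer: 2 0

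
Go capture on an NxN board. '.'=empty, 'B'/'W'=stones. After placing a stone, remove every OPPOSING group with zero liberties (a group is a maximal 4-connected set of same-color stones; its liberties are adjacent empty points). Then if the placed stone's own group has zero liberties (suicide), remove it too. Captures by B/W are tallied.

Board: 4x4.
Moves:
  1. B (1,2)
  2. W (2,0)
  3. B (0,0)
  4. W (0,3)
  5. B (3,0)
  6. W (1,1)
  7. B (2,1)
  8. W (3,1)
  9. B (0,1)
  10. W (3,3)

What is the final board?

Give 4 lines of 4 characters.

Answer: BB.W
.WB.
WB..
.W.W

Derivation:
Move 1: B@(1,2) -> caps B=0 W=0
Move 2: W@(2,0) -> caps B=0 W=0
Move 3: B@(0,0) -> caps B=0 W=0
Move 4: W@(0,3) -> caps B=0 W=0
Move 5: B@(3,0) -> caps B=0 W=0
Move 6: W@(1,1) -> caps B=0 W=0
Move 7: B@(2,1) -> caps B=0 W=0
Move 8: W@(3,1) -> caps B=0 W=1
Move 9: B@(0,1) -> caps B=0 W=1
Move 10: W@(3,3) -> caps B=0 W=1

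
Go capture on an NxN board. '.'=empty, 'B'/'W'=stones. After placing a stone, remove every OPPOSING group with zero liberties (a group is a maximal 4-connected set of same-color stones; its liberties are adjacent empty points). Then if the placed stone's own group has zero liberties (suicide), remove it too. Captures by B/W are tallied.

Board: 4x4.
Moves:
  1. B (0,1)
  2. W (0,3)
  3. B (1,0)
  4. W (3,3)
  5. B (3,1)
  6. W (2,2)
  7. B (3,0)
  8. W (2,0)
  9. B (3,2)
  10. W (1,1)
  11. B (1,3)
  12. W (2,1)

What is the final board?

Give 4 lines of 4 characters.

Move 1: B@(0,1) -> caps B=0 W=0
Move 2: W@(0,3) -> caps B=0 W=0
Move 3: B@(1,0) -> caps B=0 W=0
Move 4: W@(3,3) -> caps B=0 W=0
Move 5: B@(3,1) -> caps B=0 W=0
Move 6: W@(2,2) -> caps B=0 W=0
Move 7: B@(3,0) -> caps B=0 W=0
Move 8: W@(2,0) -> caps B=0 W=0
Move 9: B@(3,2) -> caps B=0 W=0
Move 10: W@(1,1) -> caps B=0 W=0
Move 11: B@(1,3) -> caps B=0 W=0
Move 12: W@(2,1) -> caps B=0 W=3

Answer: .B.W
BW.B
WWW.
...W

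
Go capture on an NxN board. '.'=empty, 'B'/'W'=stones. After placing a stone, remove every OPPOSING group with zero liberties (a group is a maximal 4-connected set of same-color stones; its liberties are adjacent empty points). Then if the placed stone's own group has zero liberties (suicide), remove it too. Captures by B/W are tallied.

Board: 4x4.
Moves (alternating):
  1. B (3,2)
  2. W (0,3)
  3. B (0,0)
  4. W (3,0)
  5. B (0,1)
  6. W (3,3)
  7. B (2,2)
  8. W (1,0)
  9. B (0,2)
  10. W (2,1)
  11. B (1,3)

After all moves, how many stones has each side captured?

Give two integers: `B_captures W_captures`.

Answer: 1 0

Derivation:
Move 1: B@(3,2) -> caps B=0 W=0
Move 2: W@(0,3) -> caps B=0 W=0
Move 3: B@(0,0) -> caps B=0 W=0
Move 4: W@(3,0) -> caps B=0 W=0
Move 5: B@(0,1) -> caps B=0 W=0
Move 6: W@(3,3) -> caps B=0 W=0
Move 7: B@(2,2) -> caps B=0 W=0
Move 8: W@(1,0) -> caps B=0 W=0
Move 9: B@(0,2) -> caps B=0 W=0
Move 10: W@(2,1) -> caps B=0 W=0
Move 11: B@(1,3) -> caps B=1 W=0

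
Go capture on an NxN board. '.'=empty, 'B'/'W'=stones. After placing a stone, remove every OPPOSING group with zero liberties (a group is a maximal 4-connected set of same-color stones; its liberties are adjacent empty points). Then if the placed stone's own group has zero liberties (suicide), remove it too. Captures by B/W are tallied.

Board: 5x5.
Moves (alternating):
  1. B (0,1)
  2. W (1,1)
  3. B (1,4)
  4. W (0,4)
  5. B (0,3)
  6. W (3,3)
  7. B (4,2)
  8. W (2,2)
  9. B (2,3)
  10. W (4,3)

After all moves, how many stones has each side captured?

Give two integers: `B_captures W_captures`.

Answer: 1 0

Derivation:
Move 1: B@(0,1) -> caps B=0 W=0
Move 2: W@(1,1) -> caps B=0 W=0
Move 3: B@(1,4) -> caps B=0 W=0
Move 4: W@(0,4) -> caps B=0 W=0
Move 5: B@(0,3) -> caps B=1 W=0
Move 6: W@(3,3) -> caps B=1 W=0
Move 7: B@(4,2) -> caps B=1 W=0
Move 8: W@(2,2) -> caps B=1 W=0
Move 9: B@(2,3) -> caps B=1 W=0
Move 10: W@(4,3) -> caps B=1 W=0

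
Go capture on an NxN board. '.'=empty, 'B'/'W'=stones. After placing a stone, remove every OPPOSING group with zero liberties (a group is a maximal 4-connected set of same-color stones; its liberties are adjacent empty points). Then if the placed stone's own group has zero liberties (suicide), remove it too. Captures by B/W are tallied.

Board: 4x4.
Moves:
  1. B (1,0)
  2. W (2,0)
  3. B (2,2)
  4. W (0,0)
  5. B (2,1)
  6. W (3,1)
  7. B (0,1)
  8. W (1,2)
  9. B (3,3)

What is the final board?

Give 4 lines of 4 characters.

Answer: .B..
B.W.
WBB.
.W.B

Derivation:
Move 1: B@(1,0) -> caps B=0 W=0
Move 2: W@(2,0) -> caps B=0 W=0
Move 3: B@(2,2) -> caps B=0 W=0
Move 4: W@(0,0) -> caps B=0 W=0
Move 5: B@(2,1) -> caps B=0 W=0
Move 6: W@(3,1) -> caps B=0 W=0
Move 7: B@(0,1) -> caps B=1 W=0
Move 8: W@(1,2) -> caps B=1 W=0
Move 9: B@(3,3) -> caps B=1 W=0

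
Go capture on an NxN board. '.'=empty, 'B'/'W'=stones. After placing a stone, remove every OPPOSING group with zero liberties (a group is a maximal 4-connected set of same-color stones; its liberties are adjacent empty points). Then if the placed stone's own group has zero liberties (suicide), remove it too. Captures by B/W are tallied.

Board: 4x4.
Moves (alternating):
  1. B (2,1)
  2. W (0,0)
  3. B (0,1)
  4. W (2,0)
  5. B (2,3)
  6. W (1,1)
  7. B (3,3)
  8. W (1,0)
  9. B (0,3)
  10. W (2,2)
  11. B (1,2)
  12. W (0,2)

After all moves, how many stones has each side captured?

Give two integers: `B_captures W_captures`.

Answer: 0 1

Derivation:
Move 1: B@(2,1) -> caps B=0 W=0
Move 2: W@(0,0) -> caps B=0 W=0
Move 3: B@(0,1) -> caps B=0 W=0
Move 4: W@(2,0) -> caps B=0 W=0
Move 5: B@(2,3) -> caps B=0 W=0
Move 6: W@(1,1) -> caps B=0 W=0
Move 7: B@(3,3) -> caps B=0 W=0
Move 8: W@(1,0) -> caps B=0 W=0
Move 9: B@(0,3) -> caps B=0 W=0
Move 10: W@(2,2) -> caps B=0 W=0
Move 11: B@(1,2) -> caps B=0 W=0
Move 12: W@(0,2) -> caps B=0 W=1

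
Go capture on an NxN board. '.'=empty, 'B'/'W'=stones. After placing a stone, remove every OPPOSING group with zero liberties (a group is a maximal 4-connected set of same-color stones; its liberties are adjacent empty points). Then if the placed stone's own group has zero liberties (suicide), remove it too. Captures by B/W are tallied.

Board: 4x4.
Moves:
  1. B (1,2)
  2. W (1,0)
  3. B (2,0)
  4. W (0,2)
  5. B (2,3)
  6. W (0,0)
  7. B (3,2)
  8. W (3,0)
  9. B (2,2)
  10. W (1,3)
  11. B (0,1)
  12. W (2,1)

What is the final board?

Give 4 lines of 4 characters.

Answer: WBW.
W.BW
.WBB
W.B.

Derivation:
Move 1: B@(1,2) -> caps B=0 W=0
Move 2: W@(1,0) -> caps B=0 W=0
Move 3: B@(2,0) -> caps B=0 W=0
Move 4: W@(0,2) -> caps B=0 W=0
Move 5: B@(2,3) -> caps B=0 W=0
Move 6: W@(0,0) -> caps B=0 W=0
Move 7: B@(3,2) -> caps B=0 W=0
Move 8: W@(3,0) -> caps B=0 W=0
Move 9: B@(2,2) -> caps B=0 W=0
Move 10: W@(1,3) -> caps B=0 W=0
Move 11: B@(0,1) -> caps B=0 W=0
Move 12: W@(2,1) -> caps B=0 W=1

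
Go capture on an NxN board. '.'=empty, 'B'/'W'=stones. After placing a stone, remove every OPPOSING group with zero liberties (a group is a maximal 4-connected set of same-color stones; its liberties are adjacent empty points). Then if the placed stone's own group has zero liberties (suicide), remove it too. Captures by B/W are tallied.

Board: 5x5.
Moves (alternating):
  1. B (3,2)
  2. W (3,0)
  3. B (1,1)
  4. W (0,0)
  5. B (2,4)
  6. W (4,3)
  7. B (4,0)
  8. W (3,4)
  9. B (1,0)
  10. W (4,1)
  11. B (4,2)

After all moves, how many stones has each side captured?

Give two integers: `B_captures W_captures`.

Answer: 0 1

Derivation:
Move 1: B@(3,2) -> caps B=0 W=0
Move 2: W@(3,0) -> caps B=0 W=0
Move 3: B@(1,1) -> caps B=0 W=0
Move 4: W@(0,0) -> caps B=0 W=0
Move 5: B@(2,4) -> caps B=0 W=0
Move 6: W@(4,3) -> caps B=0 W=0
Move 7: B@(4,0) -> caps B=0 W=0
Move 8: W@(3,4) -> caps B=0 W=0
Move 9: B@(1,0) -> caps B=0 W=0
Move 10: W@(4,1) -> caps B=0 W=1
Move 11: B@(4,2) -> caps B=0 W=1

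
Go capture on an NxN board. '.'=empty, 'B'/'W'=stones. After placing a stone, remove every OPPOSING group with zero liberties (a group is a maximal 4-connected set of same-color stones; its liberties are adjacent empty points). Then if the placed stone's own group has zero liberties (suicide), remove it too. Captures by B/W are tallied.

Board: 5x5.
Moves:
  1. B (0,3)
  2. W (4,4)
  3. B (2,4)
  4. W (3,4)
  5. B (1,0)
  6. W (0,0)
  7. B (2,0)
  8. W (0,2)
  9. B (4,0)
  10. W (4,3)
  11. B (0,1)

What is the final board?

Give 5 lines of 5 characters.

Move 1: B@(0,3) -> caps B=0 W=0
Move 2: W@(4,4) -> caps B=0 W=0
Move 3: B@(2,4) -> caps B=0 W=0
Move 4: W@(3,4) -> caps B=0 W=0
Move 5: B@(1,0) -> caps B=0 W=0
Move 6: W@(0,0) -> caps B=0 W=0
Move 7: B@(2,0) -> caps B=0 W=0
Move 8: W@(0,2) -> caps B=0 W=0
Move 9: B@(4,0) -> caps B=0 W=0
Move 10: W@(4,3) -> caps B=0 W=0
Move 11: B@(0,1) -> caps B=1 W=0

Answer: .BWB.
B....
B...B
....W
B..WW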